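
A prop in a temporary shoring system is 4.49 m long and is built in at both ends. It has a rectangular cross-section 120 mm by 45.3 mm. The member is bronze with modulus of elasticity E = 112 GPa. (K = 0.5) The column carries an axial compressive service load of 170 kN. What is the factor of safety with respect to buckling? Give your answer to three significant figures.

n ≈ 1.20

Buckling occurs about the weak axis: I_min = h·b³/12 with b = 45.3 mm (the shorter side).
I_min = 120×45.3³/12 = 9.296×10^5 mm⁴
I = 9.296×10^5 mm⁴ = 9.296×10^-7 m⁴
Effective length L_e = K·L = 0.5 × 4.49 = 2.245 m
P_cr = π²EI / L_e² = π² × 112×10⁹ × 9.296×10^-7 / 2.245² = 2.039×10^5 N
Factor of safety n = P_cr / P = 203.88 / 170 = 1.20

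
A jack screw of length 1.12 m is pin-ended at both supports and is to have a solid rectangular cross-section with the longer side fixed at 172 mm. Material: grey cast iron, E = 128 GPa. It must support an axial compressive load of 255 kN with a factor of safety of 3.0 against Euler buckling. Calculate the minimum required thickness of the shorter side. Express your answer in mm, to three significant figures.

Required P_cr = n·P = 3.0 × 255 = 765.0 kN
L_e = K·L = 1 × 1.12 = 1.120 m
Required I = P_cr·L_e²/(π²E) = 7.650×10^5 × 1.120² / (π² × 1.28×10^11) = 7.596×10^-7 m⁴
I_req = 7.596×10^5 mm⁴
Rectangle, weak axis: I_min = h·b³/12 with h = 172 mm fixed  ⇒  b = (12I/h)^(1/3) = 37.6 mm

b ≈ 37.6 mm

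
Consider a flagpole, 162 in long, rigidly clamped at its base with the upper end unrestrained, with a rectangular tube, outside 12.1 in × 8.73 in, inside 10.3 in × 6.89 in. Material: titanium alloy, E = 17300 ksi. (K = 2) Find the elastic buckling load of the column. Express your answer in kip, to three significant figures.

Weak-axis I_min = (h_o·b_o³ − h_i·b_i³)/12 with b_o = 8.73, b_i = 6.890 in (shorter outer/inner sides).
I_min = (12.1×8.73³ − 10.30×6.890³)/12 = 390.1 in⁴
Effective length L_e = K·L = 2 × 162 = 324.0 in
P_cr = π²EI / L_e² = π² × 17300×10³ × 390.1 / 324.0² = 6.346×10^5 lb

P_cr ≈ 635 kip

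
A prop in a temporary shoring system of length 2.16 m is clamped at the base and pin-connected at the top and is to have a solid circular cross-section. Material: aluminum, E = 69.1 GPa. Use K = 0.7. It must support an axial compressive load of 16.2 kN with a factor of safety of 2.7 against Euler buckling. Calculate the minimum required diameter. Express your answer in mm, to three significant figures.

Required P_cr = n·P = 2.7 × 16.2 = 43.74 kN
L_e = K·L = 0.7 × 2.16 = 1.512 m
Required I = P_cr·L_e²/(π²E) = 4.374×10^4 × 1.512² / (π² × 6.91×10^10) = 1.466×10^-7 m⁴
I_req = 1.466×10^5 mm⁴
Solid circle: I = πd⁴/64  ⇒  d = (64I/π)^(1/4) = (64×1.466×10^5/π)^(1/4) = 41.6 mm

d ≈ 41.6 mm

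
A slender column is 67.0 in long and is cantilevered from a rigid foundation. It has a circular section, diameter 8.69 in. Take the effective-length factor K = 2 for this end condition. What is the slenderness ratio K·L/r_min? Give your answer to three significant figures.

λ ≈ 61.7

For a solid circle r = d/4 = 8.69/4 = 2.172 in
L_e = K·L = 2 × 67.0 = 134.0 in
λ = L_e / r_min = 134.00 / 2.172 = 61.7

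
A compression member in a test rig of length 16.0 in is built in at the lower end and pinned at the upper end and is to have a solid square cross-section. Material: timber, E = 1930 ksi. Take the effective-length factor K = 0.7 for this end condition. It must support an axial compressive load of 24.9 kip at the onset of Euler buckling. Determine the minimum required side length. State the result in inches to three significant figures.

a ≈ 1.18 in

L_e = K·L = 0.7 × 16.0 = 11.20 in
Required I = P_cr·L_e²/(π²E) = 2.490×10^4 × 11.20² / (π² × 1.93×10^6) = 0.1640 in⁴
Solid square: I = a⁴/12  ⇒  a = (12I)^(1/4) = (12×0.1640)^(1/4) = 1.18 in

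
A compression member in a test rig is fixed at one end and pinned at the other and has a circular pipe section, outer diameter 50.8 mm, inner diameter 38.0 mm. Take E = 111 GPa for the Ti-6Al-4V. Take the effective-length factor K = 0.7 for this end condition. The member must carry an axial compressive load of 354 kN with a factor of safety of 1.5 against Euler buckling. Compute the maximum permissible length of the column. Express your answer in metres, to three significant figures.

L_max ≈ 0.972 m

d_o = 50.8 mm, d_i = 38.0 mm
I = π(d_o⁴ − d_i⁴)/64 = π(50.8⁴ − 38.00⁴)/64 = 2.246×10^5 mm⁴
I = 2.246×10^-7 m⁴
Required critical load P_cr = n·P = 1.5 × 354 = 531.0 kN = 5.310×10^5 N
From P_cr = π²EI/(K·L)²:  L = (1/K)·√(π²EI/P_cr) = (1/0.7)·√(π²×1.11×10^11×2.246×10^-7/5.310×10^5)
L = 0.972 m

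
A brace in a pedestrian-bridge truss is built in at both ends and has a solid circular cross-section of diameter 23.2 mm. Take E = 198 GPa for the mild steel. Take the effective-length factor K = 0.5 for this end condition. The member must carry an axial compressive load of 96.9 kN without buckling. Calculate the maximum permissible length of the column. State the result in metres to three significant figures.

I = πd⁴/64 = π×23.2⁴/64 = 1.422×10^4 mm⁴
I = 1.422×10^-8 m⁴
At the buckling limit P_cr = P = 9.690×10^4 N
From P_cr = π²EI/(K·L)²:  L = (1/K)·√(π²EI/P_cr) = (1/0.5)·√(π²×1.98×10^11×1.422×10^-8/9.690×10^4)
L = 1.07 m

L_max ≈ 1.07 m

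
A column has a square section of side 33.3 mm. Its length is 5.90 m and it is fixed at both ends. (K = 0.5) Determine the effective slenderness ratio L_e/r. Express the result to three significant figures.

λ ≈ 307

I = a⁴/12 = 33.3⁴/12 = 1.025×10^5 mm⁴
A = 1.109×10^3 mm²;  r_min = √(I/A) = √(1.025×10^5/1.109×10^3) = 9.613 mm
L_e = K·L = 0.5 × 5.90 m = 2.950 m = 2950.0 mm
λ = L_e / r_min = 2950.0 / 9.613 = 307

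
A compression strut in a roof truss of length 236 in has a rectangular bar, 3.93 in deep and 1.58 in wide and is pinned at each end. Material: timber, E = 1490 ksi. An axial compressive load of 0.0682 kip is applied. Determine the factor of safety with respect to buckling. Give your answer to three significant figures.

n ≈ 5.00

Buckling occurs about the weak axis: I_min = h·b³/12 with b = 1.58 in (the shorter side).
I_min = 3.93×1.58³/12 = 1.292 in⁴
Effective length L_e = K·L = 1 × 236 = 236.0 in
P_cr = π²EI / L_e² = π² × 1490×10³ × 1.292 / 236.0² = 341.1 lb
Factor of safety n = P_cr / P = 0.34107 / 0.0682 = 5.00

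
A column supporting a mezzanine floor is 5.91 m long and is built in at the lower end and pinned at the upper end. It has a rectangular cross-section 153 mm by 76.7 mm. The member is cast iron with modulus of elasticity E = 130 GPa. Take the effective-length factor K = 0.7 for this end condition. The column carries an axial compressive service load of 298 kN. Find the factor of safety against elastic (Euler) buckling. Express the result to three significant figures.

n ≈ 1.45

Buckling occurs about the weak axis: I_min = h·b³/12 with b = 76.7 mm (the shorter side).
I_min = 153×76.7³/12 = 5.753×10^6 mm⁴
I = 5.753×10^6 mm⁴ = 5.753×10^-6 m⁴
Effective length L_e = K·L = 0.7 × 5.91 = 4.137 m
P_cr = π²EI / L_e² = π² × 130×10⁹ × 5.753×10^-6 / 4.137² = 4.313×10^5 N
Factor of safety n = P_cr / P = 431.29 / 298 = 1.45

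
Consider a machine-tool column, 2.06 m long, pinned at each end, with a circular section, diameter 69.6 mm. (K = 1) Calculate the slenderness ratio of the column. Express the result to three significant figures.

λ ≈ 118

For a solid circle r = d/4 = 69.6/4 = 17.40 mm
L_e = K·L = 1 × 2.06 m = 2.060 m = 2060.0 mm
λ = L_e / r_min = 2060.0 / 17.40 = 118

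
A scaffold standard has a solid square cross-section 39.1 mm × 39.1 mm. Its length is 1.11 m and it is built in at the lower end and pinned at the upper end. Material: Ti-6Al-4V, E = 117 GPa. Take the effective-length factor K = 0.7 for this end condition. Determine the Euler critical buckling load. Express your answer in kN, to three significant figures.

P_cr ≈ 373 kN

I = a⁴/12 = 39.1⁴/12 = 1.948×10^5 mm⁴
I = 1.948×10^5 mm⁴ = 1.948×10^-7 m⁴
Effective length L_e = K·L = 0.7 × 1.11 = 0.7770 m
P_cr = π²EI / L_e² = π² × 117×10⁹ × 1.948×10^-7 / 0.7770² = 3.725×10^5 N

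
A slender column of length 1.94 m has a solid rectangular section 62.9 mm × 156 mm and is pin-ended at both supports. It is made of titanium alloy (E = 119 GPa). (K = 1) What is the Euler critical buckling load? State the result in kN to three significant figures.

Buckling occurs about the weak axis: I_min = h·b³/12 with b = 62.9 mm (the shorter side).
I_min = 156×62.9³/12 = 3.235×10^6 mm⁴
I = 3.235×10^6 mm⁴ = 3.235×10^-6 m⁴
Effective length L_e = K·L = 1 × 1.94 = 1.940 m
P_cr = π²EI / L_e² = π² × 119×10⁹ × 3.235×10^-6 / 1.940² = 1.010×10^6 N

P_cr ≈ 1010 kN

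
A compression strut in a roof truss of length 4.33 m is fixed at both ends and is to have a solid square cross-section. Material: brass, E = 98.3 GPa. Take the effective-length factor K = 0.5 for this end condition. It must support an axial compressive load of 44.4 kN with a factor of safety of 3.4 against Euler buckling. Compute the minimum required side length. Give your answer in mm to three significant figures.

Required P_cr = n·P = 3.4 × 44.4 = 151.0 kN
L_e = K·L = 0.5 × 4.33 = 2.165 m
Required I = P_cr·L_e²/(π²E) = 1.510×10^5 × 2.165² / (π² × 9.83×10^10) = 7.293×10^-7 m⁴
I_req = 7.293×10^5 mm⁴
Solid square: I = a⁴/12  ⇒  a = (12I)^(1/4) = (12×7.293×10^5)^(1/4) = 54.4 mm

a ≈ 54.4 mm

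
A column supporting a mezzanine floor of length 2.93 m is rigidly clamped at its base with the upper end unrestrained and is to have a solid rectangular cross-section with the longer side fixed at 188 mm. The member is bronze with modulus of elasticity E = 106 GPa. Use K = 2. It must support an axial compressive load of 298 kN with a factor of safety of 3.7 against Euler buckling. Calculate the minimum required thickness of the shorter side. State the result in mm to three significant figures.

b ≈ 132 mm

Required P_cr = n·P = 3.7 × 298 = 1103 kN
L_e = K·L = 2 × 2.93 = 5.860 m
Required I = P_cr·L_e²/(π²E) = 1.103×10^6 × 5.860² / (π² × 1.06×10^11) = 3.619×10^-5 m⁴
I_req = 3.619×10^7 mm⁴
Rectangle, weak axis: I_min = h·b³/12 with h = 188 mm fixed  ⇒  b = (12I/h)^(1/3) = 132 mm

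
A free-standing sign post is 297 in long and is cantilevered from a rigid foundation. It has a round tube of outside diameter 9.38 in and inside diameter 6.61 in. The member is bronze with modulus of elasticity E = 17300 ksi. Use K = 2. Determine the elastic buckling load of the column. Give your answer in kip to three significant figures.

d_o = 9.38 in, d_i = 6.61 in
I = π(d_o⁴ − d_i⁴)/64 = π(9.38⁴ − 6.610⁴)/64 = 286.3 in⁴
Effective length L_e = K·L = 2 × 297 = 594.0 in
P_cr = π²EI / L_e² = π² × 17300×10³ × 286.3 / 594.0² = 1.385×10^5 lb

P_cr ≈ 139 kip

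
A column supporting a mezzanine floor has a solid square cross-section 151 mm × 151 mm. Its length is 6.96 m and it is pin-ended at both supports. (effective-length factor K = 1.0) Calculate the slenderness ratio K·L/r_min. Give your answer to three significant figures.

λ ≈ 160

For a square r = a/√12 = 151/√12 = 43.59 mm
L_e = K·L = 1 × 6.96 m = 6.960 m = 6960.0 mm
λ = L_e / r_min = 6960.0 / 43.59 = 160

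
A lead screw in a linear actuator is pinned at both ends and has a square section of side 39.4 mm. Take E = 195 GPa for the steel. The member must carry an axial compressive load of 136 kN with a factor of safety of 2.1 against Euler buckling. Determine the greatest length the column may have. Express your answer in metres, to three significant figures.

I = a⁴/12 = 39.4⁴/12 = 2.008×10^5 mm⁴
I = 2.008×10^-7 m⁴
Required critical load P_cr = n·P = 2.1 × 136 = 285.6 kN = 2.856×10^5 N
From P_cr = π²EI/(K·L)²:  L = (1/K)·√(π²EI/P_cr) = (1/1)·√(π²×1.95×10^11×2.008×10^-7/2.856×10^5)
L = 1.16 m

L_max ≈ 1.16 m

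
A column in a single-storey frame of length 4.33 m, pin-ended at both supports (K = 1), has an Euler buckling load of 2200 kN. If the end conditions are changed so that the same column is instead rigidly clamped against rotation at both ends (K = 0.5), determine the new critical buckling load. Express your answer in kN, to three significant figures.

P_cr ≈ 8800 kN

P_cr ∝ 1/K², so P_cr,new = P_cr,old × (K_old/K_new)² = 2200 × (1/0.5)²
= 2200 × 4.000 = 8800 kN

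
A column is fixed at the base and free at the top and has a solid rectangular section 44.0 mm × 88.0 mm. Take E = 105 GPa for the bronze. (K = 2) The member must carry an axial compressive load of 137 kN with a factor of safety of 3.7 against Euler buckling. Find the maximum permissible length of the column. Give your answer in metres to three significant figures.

Buckling occurs about the weak axis: I_min = h·b³/12 with b = 44.0 mm (the shorter side).
I_min = 88.0×44.0³/12 = 6.247×10^5 mm⁴
I = 6.247×10^-7 m⁴
Required critical load P_cr = n·P = 3.7 × 137 = 506.9 kN = 5.069×10^5 N
From P_cr = π²EI/(K·L)²:  L = (1/K)·√(π²EI/P_cr) = (1/2)·√(π²×1.05×10^11×6.247×10^-7/5.069×10^5)
L = 0.565 m

L_max ≈ 0.565 m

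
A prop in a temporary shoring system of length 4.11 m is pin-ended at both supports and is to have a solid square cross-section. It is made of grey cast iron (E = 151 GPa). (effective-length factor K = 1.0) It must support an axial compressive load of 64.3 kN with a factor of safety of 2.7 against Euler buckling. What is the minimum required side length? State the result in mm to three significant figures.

a ≈ 69.7 mm

Required P_cr = n·P = 2.7 × 64.3 = 173.6 kN
L_e = K·L = 1 × 4.11 = 4.110 m
Required I = P_cr·L_e²/(π²E) = 1.736×10^5 × 4.110² / (π² × 1.51×10^11) = 1.968×10^-6 m⁴
I_req = 1.968×10^6 mm⁴
Solid square: I = a⁴/12  ⇒  a = (12I)^(1/4) = (12×1.968×10^6)^(1/4) = 69.7 mm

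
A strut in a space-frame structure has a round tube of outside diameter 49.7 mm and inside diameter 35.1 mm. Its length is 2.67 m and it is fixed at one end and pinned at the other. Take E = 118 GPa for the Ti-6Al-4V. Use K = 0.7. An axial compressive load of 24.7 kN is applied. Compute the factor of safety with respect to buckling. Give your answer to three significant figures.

d_o = 49.7 mm, d_i = 35.1 mm
I = π(d_o⁴ − d_i⁴)/64 = π(49.7⁴ − 35.10⁴)/64 = 2.250×10^5 mm⁴
I = 2.250×10^5 mm⁴ = 2.250×10^-7 m⁴
Effective length L_e = K·L = 0.7 × 2.67 = 1.869 m
P_cr = π²EI / L_e² = π² × 118×10⁹ × 2.250×10^-7 / 1.869² = 7.501×10^4 N
Factor of safety n = P_cr / P = 75.012 / 24.7 = 3.04

n ≈ 3.04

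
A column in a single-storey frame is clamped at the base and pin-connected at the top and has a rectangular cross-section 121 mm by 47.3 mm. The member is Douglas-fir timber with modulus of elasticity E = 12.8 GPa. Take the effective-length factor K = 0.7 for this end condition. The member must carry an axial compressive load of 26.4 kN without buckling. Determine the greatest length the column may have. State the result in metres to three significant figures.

Buckling occurs about the weak axis: I_min = h·b³/12 with b = 47.3 mm (the shorter side).
I_min = 121×47.3³/12 = 1.067×10^6 mm⁴
I = 1.067×10^-6 m⁴
At the buckling limit P_cr = P = 2.640×10^4 N
From P_cr = π²EI/(K·L)²:  L = (1/K)·√(π²EI/P_cr) = (1/0.7)·√(π²×1.28×10^10×1.067×10^-6/2.640×10^4)
L = 3.23 m

L_max ≈ 3.23 m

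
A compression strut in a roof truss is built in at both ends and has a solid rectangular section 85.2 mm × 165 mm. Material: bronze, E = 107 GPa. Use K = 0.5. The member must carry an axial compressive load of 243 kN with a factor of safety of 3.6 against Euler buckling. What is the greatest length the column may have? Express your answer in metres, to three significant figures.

Buckling occurs about the weak axis: I_min = h·b³/12 with b = 85.2 mm (the shorter side).
I_min = 165×85.2³/12 = 8.504×10^6 mm⁴
I = 8.504×10^-6 m⁴
Required critical load P_cr = n·P = 3.6 × 243 = 874.8 kN = 8.748×10^5 N
From P_cr = π²EI/(K·L)²:  L = (1/K)·√(π²EI/P_cr) = (1/0.5)·√(π²×1.07×10^11×8.504×10^-6/8.748×10^5)
L = 6.41 m

L_max ≈ 6.41 m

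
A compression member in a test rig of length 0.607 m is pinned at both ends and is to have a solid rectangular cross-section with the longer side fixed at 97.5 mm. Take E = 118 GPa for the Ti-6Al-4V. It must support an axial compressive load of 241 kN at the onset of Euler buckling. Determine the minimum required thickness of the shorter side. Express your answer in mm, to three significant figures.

L_e = K·L = 1 × 0.607 = 0.6070 m
Required I = P_cr·L_e²/(π²E) = 2.410×10^5 × 0.6070² / (π² × 1.18×10^11) = 7.625×10^-8 m⁴
I_req = 7.625×10^4 mm⁴
Rectangle, weak axis: I_min = h·b³/12 with h = 97.5 mm fixed  ⇒  b = (12I/h)^(1/3) = 21.1 mm

b ≈ 21.1 mm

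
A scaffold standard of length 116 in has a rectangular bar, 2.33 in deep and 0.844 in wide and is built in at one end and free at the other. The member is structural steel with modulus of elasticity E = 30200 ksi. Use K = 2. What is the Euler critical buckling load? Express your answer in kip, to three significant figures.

Buckling occurs about the weak axis: I_min = h·b³/12 with b = 0.844 in (the shorter side).
I_min = 2.33×0.844³/12 = 0.1167 in⁴
Effective length L_e = K·L = 2 × 116 = 232.0 in
P_cr = π²EI / L_e² = π² × 30200×10³ × 0.1167 / 232.0² = 646.4 lb

P_cr ≈ 0.646 kip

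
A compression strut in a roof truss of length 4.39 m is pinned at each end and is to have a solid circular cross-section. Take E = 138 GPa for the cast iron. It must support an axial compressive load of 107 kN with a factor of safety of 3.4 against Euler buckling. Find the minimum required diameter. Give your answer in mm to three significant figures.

d ≈ 101 mm

Required P_cr = n·P = 3.4 × 107 = 363.8 kN
L_e = K·L = 1 × 4.39 = 4.390 m
Required I = P_cr·L_e²/(π²E) = 3.638×10^5 × 4.390² / (π² × 1.38×10^11) = 5.148×10^-6 m⁴
I_req = 5.148×10^6 mm⁴
Solid circle: I = πd⁴/64  ⇒  d = (64I/π)^(1/4) = (64×5.148×10^6/π)^(1/4) = 101 mm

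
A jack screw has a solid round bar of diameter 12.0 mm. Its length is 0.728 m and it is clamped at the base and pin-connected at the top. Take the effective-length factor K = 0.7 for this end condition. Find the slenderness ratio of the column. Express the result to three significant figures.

λ ≈ 170

I = πd⁴/64 = π×12.0⁴/64 = 1.018×10^3 mm⁴
A = 113.1 mm²;  r_min = √(I/A) = √(1.018×10^3/113.1) = 3.000 mm
L_e = K·L = 0.7 × 0.728 m = 0.5096 m = 509.60 mm
λ = L_e / r_min = 509.60 / 3.000 = 170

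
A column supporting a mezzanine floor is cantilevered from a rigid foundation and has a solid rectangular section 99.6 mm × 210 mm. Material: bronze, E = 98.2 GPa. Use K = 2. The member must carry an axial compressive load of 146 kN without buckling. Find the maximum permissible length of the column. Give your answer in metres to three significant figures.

L_max ≈ 5.36 m

Buckling occurs about the weak axis: I_min = h·b³/12 with b = 99.6 mm (the shorter side).
I_min = 210×99.6³/12 = 1.729×10^7 mm⁴
I = 1.729×10^-5 m⁴
At the buckling limit P_cr = P = 1.460×10^5 N
From P_cr = π²EI/(K·L)²:  L = (1/K)·√(π²EI/P_cr) = (1/2)·√(π²×9.82×10^10×1.729×10^-5/1.460×10^5)
L = 5.36 m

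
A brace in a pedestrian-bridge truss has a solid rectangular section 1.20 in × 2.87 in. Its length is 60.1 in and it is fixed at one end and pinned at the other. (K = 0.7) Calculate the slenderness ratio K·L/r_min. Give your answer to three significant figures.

Buckling occurs about the weak axis: I_min = h·b³/12 with b = 1.20 in (the shorter side).
I_min = 2.87×1.20³/12 = 0.4133 in⁴
A = 3.444 in²;  r_min = √(I/A) = √(0.4133/3.444) = 0.3464 in
L_e = K·L = 0.7 × 60.1 = 42.07 in
λ = L_e / r_min = 42.070 / 0.3464 = 121

λ ≈ 121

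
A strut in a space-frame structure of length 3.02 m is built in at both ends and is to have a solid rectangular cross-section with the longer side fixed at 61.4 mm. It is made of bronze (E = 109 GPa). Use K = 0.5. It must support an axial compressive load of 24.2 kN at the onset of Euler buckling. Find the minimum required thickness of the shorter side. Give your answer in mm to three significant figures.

L_e = K·L = 0.5 × 3.02 = 1.510 m
Required I = P_cr·L_e²/(π²E) = 2.420×10^4 × 1.510² / (π² × 1.09×10^11) = 5.129×10^-8 m⁴
I_req = 5.129×10^4 mm⁴
Rectangle, weak axis: I_min = h·b³/12 with h = 61.4 mm fixed  ⇒  b = (12I/h)^(1/3) = 21.6 mm

b ≈ 21.6 mm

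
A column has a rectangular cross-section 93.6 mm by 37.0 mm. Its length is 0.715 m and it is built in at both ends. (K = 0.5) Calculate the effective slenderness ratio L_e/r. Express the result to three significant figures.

Buckling occurs about the weak axis: I_min = h·b³/12 with b = 37.0 mm (the shorter side).
I_min = 93.6×37.0³/12 = 3.951×10^5 mm⁴
A = 3.463×10^3 mm²;  r_min = √(I/A) = √(3.951×10^5/3.463×10^3) = 10.68 mm
L_e = K·L = 0.5 × 0.715 m = 0.3575 m = 357.50 mm
λ = L_e / r_min = 357.50 / 10.68 = 33.5

λ ≈ 33.5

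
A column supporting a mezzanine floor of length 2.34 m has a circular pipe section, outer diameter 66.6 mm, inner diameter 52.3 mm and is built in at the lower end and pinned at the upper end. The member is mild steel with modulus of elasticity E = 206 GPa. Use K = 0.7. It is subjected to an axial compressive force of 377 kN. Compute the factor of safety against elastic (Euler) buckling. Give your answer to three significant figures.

d_o = 66.6 mm, d_i = 52.3 mm
I = π(d_o⁴ − d_i⁴)/64 = π(66.6⁴ − 52.30⁴)/64 = 5.985×10^5 mm⁴
I = 5.985×10^5 mm⁴ = 5.985×10^-7 m⁴
Effective length L_e = K·L = 0.7 × 2.34 = 1.638 m
P_cr = π²EI / L_e² = π² × 206×10⁹ × 5.985×10^-7 / 1.638² = 4.535×10^5 N
Factor of safety n = P_cr / P = 453.52 / 377 = 1.20

n ≈ 1.20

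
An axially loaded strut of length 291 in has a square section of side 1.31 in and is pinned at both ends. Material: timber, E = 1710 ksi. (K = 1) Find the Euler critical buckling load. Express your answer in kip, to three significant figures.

I = a⁴/12 = 1.31⁴/12 = 0.2454 in⁴
Effective length L_e = K·L = 1 × 291 = 291.0 in
P_cr = π²EI / L_e² = π² × 1710×10³ × 0.2454 / 291.0² = 48.91 lb

P_cr ≈ 0.0489 kip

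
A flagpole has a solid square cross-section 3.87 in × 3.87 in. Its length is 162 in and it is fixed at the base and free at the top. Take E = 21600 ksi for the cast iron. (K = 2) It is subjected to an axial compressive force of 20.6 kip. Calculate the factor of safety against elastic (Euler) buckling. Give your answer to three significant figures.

n ≈ 1.84

I = a⁴/12 = 3.87⁴/12 = 18.69 in⁴
Effective length L_e = K·L = 2 × 162 = 324.0 in
P_cr = π²EI / L_e² = π² × 21600×10³ × 18.69 / 324.0² = 3.796×10^4 lb
Factor of safety n = P_cr / P = 37.960 / 20.6 = 1.84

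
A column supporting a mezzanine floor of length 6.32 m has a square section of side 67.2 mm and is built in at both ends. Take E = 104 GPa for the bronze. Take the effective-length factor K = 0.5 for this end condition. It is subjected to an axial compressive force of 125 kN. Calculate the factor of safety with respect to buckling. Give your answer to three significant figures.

I = a⁴/12 = 67.2⁴/12 = 1.699×10^6 mm⁴
I = 1.699×10^6 mm⁴ = 1.699×10^-6 m⁴
Effective length L_e = K·L = 0.5 × 6.32 = 3.160 m
P_cr = π²EI / L_e² = π² × 104×10⁹ × 1.699×10^-6 / 3.160² = 1.747×10^5 N
Factor of safety n = P_cr / P = 174.68 / 125 = 1.40

n ≈ 1.40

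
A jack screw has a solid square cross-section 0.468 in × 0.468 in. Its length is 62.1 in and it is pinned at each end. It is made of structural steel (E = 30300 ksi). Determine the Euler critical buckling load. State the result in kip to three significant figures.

I = a⁴/12 = 0.468⁴/12 = 3.998×10^-3 in⁴
Effective length L_e = K·L = 1 × 62.1 = 62.10 in
P_cr = π²EI / L_e² = π² × 30300×10³ × 3.998×10^-3 / 62.10² = 310.0 lb

P_cr ≈ 0.310 kip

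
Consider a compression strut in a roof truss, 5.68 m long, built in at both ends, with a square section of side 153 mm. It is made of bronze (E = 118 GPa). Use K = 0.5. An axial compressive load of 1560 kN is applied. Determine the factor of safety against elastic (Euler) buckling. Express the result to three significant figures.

n ≈ 4.23

I = a⁴/12 = 153⁴/12 = 4.567×10^7 mm⁴
I = 4.567×10^7 mm⁴ = 4.567×10^-5 m⁴
Effective length L_e = K·L = 0.5 × 5.68 = 2.840 m
P_cr = π²EI / L_e² = π² × 118×10⁹ × 4.567×10^-5 / 2.840² = 6.594×10^6 N
Factor of safety n = P_cr / P = 6593.7 / 1560 = 4.23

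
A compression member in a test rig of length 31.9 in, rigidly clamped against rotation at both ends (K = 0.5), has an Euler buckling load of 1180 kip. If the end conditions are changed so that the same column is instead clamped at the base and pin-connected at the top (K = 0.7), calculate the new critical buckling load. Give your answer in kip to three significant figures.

P_cr ≈ 602 kip

P_cr ∝ 1/K², so P_cr,new = P_cr,old × (K_old/K_new)² = 1180 × (0.5/0.7)²
= 1180 × 0.5102 = 602 kip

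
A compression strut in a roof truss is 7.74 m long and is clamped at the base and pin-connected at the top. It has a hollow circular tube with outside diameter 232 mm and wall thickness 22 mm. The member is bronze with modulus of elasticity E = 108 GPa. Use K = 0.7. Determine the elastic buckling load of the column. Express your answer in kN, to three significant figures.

P_cr ≈ 2940 kN

Inner diameter d_i = 232 − 2×22 = 188.0 mm
I = π(d_o⁴ − d_i⁴)/64 = π(232⁴ − 188.0⁴)/64 = 8.089×10^7 mm⁴
I = 8.089×10^7 mm⁴ = 8.089×10^-5 m⁴
Effective length L_e = K·L = 0.7 × 7.74 = 5.418 m
P_cr = π²EI / L_e² = π² × 108×10⁹ × 8.089×10^-5 / 5.418² = 2.937×10^6 N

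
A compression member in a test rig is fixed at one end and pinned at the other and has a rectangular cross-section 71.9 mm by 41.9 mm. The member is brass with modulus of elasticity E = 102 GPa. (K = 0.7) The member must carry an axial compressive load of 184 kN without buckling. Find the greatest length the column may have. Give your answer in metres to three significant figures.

L_max ≈ 2.22 m

Buckling occurs about the weak axis: I_min = h·b³/12 with b = 41.9 mm (the shorter side).
I_min = 71.9×41.9³/12 = 4.407×10^5 mm⁴
I = 4.407×10^-7 m⁴
At the buckling limit P_cr = P = 1.840×10^5 N
From P_cr = π²EI/(K·L)²:  L = (1/K)·√(π²EI/P_cr) = (1/0.7)·√(π²×1.02×10^11×4.407×10^-7/1.840×10^5)
L = 2.22 m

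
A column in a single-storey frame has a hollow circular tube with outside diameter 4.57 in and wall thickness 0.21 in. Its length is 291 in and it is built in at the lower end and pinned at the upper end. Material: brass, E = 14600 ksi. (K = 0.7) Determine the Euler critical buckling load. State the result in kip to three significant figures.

P_cr ≈ 23.8 kip

Inner diameter d_i = 4.57 − 2×0.21 = 4.150 in
I = π(d_o⁴ − d_i⁴)/64 = π(4.57⁴ − 4.150⁴)/64 = 6.851 in⁴
Effective length L_e = K·L = 0.7 × 291 = 203.7 in
P_cr = π²EI / L_e² = π² × 14600×10³ × 6.851 / 203.7² = 2.379×10^4 lb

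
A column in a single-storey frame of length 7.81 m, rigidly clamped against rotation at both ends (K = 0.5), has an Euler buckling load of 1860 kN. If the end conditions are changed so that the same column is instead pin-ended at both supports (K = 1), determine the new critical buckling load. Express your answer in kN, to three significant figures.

P_cr ∝ 1/K², so P_cr,new = P_cr,old × (K_old/K_new)² = 1860 × (0.5/1)²
= 1860 × 0.2500 = 465 kN

P_cr ≈ 465 kN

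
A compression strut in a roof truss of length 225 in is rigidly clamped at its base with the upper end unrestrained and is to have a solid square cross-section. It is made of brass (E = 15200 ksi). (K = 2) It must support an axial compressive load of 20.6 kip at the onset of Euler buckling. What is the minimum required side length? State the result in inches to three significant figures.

a ≈ 4.27 in

L_e = K·L = 2 × 225 = 450.0 in
Required I = P_cr·L_e²/(π²E) = 2.060×10^4 × 450.0² / (π² × 1.52×10^7) = 27.81 in⁴
Solid square: I = a⁴/12  ⇒  a = (12I)^(1/4) = (12×27.81)^(1/4) = 4.27 in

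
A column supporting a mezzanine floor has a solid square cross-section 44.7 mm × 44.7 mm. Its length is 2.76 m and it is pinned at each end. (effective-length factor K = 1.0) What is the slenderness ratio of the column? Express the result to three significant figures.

I = a⁴/12 = 44.7⁴/12 = 3.327×10^5 mm⁴
A = 1.998×10^3 mm²;  r_min = √(I/A) = √(3.327×10^5/1.998×10^3) = 12.90 mm
L_e = K·L = 1 × 2.76 m = 2.760 m = 2760.0 mm
λ = L_e / r_min = 2760.0 / 12.90 = 214

λ ≈ 214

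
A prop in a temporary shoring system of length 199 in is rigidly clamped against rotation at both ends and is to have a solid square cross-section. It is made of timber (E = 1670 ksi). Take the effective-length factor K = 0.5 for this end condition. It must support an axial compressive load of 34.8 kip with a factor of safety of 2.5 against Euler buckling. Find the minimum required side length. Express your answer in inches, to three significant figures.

a ≈ 5.00 in

Required P_cr = n·P = 2.5 × 34.8 = 87.00 kip
L_e = K·L = 0.5 × 199 = 99.50 in
Required I = P_cr·L_e²/(π²E) = 8.700×10^4 × 99.50² / (π² × 1.67×10^6) = 52.26 in⁴
Solid square: I = a⁴/12  ⇒  a = (12I)^(1/4) = (12×52.26)^(1/4) = 5.00 in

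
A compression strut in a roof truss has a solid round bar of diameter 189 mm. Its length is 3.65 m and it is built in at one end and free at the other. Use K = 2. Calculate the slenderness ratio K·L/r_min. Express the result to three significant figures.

For a solid circle r = d/4 = 189/4 = 47.25 mm
L_e = K·L = 2 × 3.65 m = 7.300 m = 7300.0 mm
λ = L_e / r_min = 7300.0 / 47.25 = 154

λ ≈ 154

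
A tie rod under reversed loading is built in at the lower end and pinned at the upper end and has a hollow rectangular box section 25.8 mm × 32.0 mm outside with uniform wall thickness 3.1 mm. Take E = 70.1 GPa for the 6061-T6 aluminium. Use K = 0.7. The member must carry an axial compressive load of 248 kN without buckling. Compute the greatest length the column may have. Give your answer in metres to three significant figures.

L_max ≈ 0.411 m

Inner dimensions: h_i = 32.0 − 2×3.1 = 25.80 mm, b_i = 25.8 − 2×3.1 = 19.60 mm
Weak-axis I_min = (h_o·b_o³ − h_i·b_i³)/12 with b_o = 25.8, b_i = 19.60 mm (shorter outer/inner sides).
I_min = (32.0×25.8³ − 25.80×19.60³)/12 = 2.961×10^4 mm⁴
I = 2.961×10^-8 m⁴
At the buckling limit P_cr = P = 2.480×10^5 N
From P_cr = π²EI/(K·L)²:  L = (1/K)·√(π²EI/P_cr) = (1/0.7)·√(π²×7.01×10^10×2.961×10^-8/2.480×10^5)
L = 0.411 m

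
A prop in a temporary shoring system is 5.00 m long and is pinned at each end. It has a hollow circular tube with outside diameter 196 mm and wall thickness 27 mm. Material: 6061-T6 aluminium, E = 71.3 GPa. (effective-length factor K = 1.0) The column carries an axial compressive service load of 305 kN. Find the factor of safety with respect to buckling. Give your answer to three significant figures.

Inner diameter d_i = 196 − 2×27 = 142.0 mm
I = π(d_o⁴ − d_i⁴)/64 = π(196⁴ − 142.0⁴)/64 = 5.248×10^7 mm⁴
I = 5.248×10^7 mm⁴ = 5.248×10^-5 m⁴
Effective length L_e = K·L = 1 × 5.00 = 5.000 m
P_cr = π²EI / L_e² = π² × 71.3×10⁹ × 5.248×10^-5 / 5.000² = 1.477×10^6 N
Factor of safety n = P_cr / P = 1477.3 / 305 = 4.84

n ≈ 4.84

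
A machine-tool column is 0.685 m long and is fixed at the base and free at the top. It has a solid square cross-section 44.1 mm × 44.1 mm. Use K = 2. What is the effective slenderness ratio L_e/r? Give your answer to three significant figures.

λ ≈ 108

I = a⁴/12 = 44.1⁴/12 = 3.152×10^5 mm⁴
A = 1.945×10^3 mm²;  r_min = √(I/A) = √(3.152×10^5/1.945×10^3) = 12.73 mm
L_e = K·L = 2 × 0.685 m = 1.370 m = 1370.0 mm
λ = L_e / r_min = 1370.0 / 12.73 = 108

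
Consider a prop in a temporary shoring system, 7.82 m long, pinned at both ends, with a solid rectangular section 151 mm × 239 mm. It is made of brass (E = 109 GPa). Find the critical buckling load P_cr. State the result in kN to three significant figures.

Buckling occurs about the weak axis: I_min = h·b³/12 with b = 151 mm (the shorter side).
I_min = 239×151³/12 = 6.857×10^7 mm⁴
I = 6.857×10^7 mm⁴ = 6.857×10^-5 m⁴
Effective length L_e = K·L = 1 × 7.82 = 7.820 m
P_cr = π²EI / L_e² = π² × 109×10⁹ × 6.857×10^-5 / 7.820² = 1.206×10^6 N

P_cr ≈ 1210 kN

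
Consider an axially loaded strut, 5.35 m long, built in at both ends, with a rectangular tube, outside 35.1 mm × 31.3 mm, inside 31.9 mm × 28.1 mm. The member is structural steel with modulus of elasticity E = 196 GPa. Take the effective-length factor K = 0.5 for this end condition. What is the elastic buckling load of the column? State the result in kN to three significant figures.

Weak-axis I_min = (h_o·b_o³ − h_i·b_i³)/12 with b_o = 31.3, b_i = 28.10 mm (shorter outer/inner sides).
I_min = (35.1×31.3³ − 31.90×28.10³)/12 = 3.071×10^4 mm⁴
I = 3.071×10^4 mm⁴ = 3.071×10^-8 m⁴
Effective length L_e = K·L = 0.5 × 5.35 = 2.675 m
P_cr = π²EI / L_e² = π² × 196×10⁹ × 3.071×10^-8 / 2.675² = 8.302×10^3 N

P_cr ≈ 8.30 kN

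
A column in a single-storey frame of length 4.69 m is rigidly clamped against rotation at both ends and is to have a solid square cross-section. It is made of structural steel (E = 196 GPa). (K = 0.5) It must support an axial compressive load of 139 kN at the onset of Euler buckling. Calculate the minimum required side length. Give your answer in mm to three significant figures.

L_e = K·L = 0.5 × 4.69 = 2.345 m
Required I = P_cr·L_e²/(π²E) = 1.390×10^5 × 2.345² / (π² × 1.96×10^11) = 3.951×10^-7 m⁴
I_req = 3.951×10^5 mm⁴
Solid square: I = a⁴/12  ⇒  a = (12I)^(1/4) = (12×3.951×10^5)^(1/4) = 46.7 mm

a ≈ 46.7 mm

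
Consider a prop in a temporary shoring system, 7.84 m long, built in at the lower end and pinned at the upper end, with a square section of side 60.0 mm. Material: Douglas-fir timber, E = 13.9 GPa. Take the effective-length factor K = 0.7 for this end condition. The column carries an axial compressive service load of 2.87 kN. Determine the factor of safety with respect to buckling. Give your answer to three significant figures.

n ≈ 1.71

I = a⁴/12 = 60.0⁴/12 = 1.080×10^6 mm⁴
I = 1.080×10^6 mm⁴ = 1.080×10^-6 m⁴
Effective length L_e = K·L = 0.7 × 7.84 = 5.488 m
P_cr = π²EI / L_e² = π² × 13.9×10⁹ × 1.080×10^-6 / 5.488² = 4.919×10^3 N
Factor of safety n = P_cr / P = 4.9194 / 2.87 = 1.71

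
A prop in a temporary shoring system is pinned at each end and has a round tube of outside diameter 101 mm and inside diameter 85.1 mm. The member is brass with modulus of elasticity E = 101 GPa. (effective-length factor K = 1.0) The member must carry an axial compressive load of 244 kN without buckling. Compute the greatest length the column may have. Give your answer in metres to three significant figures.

L_max ≈ 3.22 m

d_o = 101 mm, d_i = 85.1 mm
I = π(d_o⁴ − d_i⁴)/64 = π(101⁴ − 85.10⁴)/64 = 2.534×10^6 mm⁴
I = 2.534×10^-6 m⁴
At the buckling limit P_cr = P = 2.440×10^5 N
From P_cr = π²EI/(K·L)²:  L = (1/K)·√(π²EI/P_cr) = (1/1)·√(π²×1.01×10^11×2.534×10^-6/2.440×10^5)
L = 3.22 m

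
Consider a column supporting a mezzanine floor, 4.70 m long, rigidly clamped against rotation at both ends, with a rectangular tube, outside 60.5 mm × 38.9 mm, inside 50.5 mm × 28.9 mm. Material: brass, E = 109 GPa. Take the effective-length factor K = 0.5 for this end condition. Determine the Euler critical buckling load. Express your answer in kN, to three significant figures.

Weak-axis I_min = (h_o·b_o³ − h_i·b_i³)/12 with b_o = 38.9, b_i = 28.90 mm (shorter outer/inner sides).
I_min = (60.5×38.9³ − 50.50×28.90³)/12 = 1.952×10^5 mm⁴
I = 1.952×10^5 mm⁴ = 1.952×10^-7 m⁴
Effective length L_e = K·L = 0.5 × 4.70 = 2.350 m
P_cr = π²EI / L_e² = π² × 109×10⁹ × 1.952×10^-7 / 2.350² = 3.802×10^4 N

P_cr ≈ 38.0 kN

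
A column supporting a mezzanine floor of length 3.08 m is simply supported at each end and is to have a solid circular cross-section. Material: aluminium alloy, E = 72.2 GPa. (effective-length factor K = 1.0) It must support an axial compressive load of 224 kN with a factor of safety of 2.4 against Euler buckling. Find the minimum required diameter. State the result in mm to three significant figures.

Required P_cr = n·P = 2.4 × 224 = 537.6 kN
L_e = K·L = 1 × 3.08 = 3.080 m
Required I = P_cr·L_e²/(π²E) = 5.376×10^5 × 3.080² / (π² × 7.22×10^10) = 7.157×10^-6 m⁴
I_req = 7.157×10^6 mm⁴
Solid circle: I = πd⁴/64  ⇒  d = (64I/π)^(1/4) = (64×7.157×10^6/π)^(1/4) = 110 mm

d ≈ 110 mm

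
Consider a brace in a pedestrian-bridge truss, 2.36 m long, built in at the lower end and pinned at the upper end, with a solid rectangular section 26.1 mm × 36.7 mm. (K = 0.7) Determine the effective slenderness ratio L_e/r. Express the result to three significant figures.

Buckling occurs about the weak axis: I_min = h·b³/12 with b = 26.1 mm (the shorter side).
I_min = 36.7×26.1³/12 = 5.438×10^4 mm⁴
A = 957.9 mm²;  r_min = √(I/A) = √(5.438×10^4/957.9) = 7.534 mm
L_e = K·L = 0.7 × 2.36 m = 1.652 m = 1652.0 mm
λ = L_e / r_min = 1652.0 / 7.534 = 219

λ ≈ 219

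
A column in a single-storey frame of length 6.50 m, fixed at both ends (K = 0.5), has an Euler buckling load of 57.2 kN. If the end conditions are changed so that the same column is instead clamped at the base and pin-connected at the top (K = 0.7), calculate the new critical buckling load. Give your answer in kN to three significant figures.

P_cr ∝ 1/K², so P_cr,new = P_cr,old × (K_old/K_new)² = 57.2 × (0.5/0.7)²
= 57.2 × 0.5102 = 29.2 kN

P_cr ≈ 29.2 kN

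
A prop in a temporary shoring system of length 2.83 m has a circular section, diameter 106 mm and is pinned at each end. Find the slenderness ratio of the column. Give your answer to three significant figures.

λ ≈ 107

For a solid circle r = d/4 = 106/4 = 26.50 mm
L_e = K·L = 1 × 2.83 m = 2.830 m = 2830.0 mm
λ = L_e / r_min = 2830.0 / 26.50 = 107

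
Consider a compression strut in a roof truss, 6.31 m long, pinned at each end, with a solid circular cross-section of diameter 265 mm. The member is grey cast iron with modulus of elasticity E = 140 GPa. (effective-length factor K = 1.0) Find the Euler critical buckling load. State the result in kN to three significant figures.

P_cr ≈ 8400 kN

I = πd⁴/64 = π×265⁴/64 = 2.421×10^8 mm⁴
I = 2.421×10^8 mm⁴ = 2.421×10^-4 m⁴
Effective length L_e = K·L = 1 × 6.31 = 6.310 m
P_cr = π²EI / L_e² = π² × 140×10⁹ × 2.421×10^-4 / 6.310² = 8.401×10^6 N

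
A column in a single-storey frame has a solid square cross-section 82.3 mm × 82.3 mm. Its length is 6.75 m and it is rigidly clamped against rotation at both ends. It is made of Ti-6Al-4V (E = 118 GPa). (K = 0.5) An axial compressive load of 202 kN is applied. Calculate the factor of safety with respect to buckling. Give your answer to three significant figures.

I = a⁴/12 = 82.3⁴/12 = 3.823×10^6 mm⁴
I = 3.823×10^6 mm⁴ = 3.823×10^-6 m⁴
Effective length L_e = K·L = 0.5 × 6.75 = 3.375 m
P_cr = π²EI / L_e² = π² × 118×10⁹ × 3.823×10^-6 / 3.375² = 3.909×10^5 N
Factor of safety n = P_cr / P = 390.89 / 202 = 1.94

n ≈ 1.94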